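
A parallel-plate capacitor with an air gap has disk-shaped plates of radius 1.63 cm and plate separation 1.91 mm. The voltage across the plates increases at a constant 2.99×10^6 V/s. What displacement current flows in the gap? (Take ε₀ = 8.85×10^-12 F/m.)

1.16×10^-5 A

The field between the plates is E = V/d, so dE/dt = (2.99×10^6)/(1.91×10^-3 m) = 1.565×10^9 V/(m·s).
I_d = ε₀ A (dE/dt) = (8.85×10^-12)(8.347×10^-4)(1.565×10^9) = 1.16×10^-5 A.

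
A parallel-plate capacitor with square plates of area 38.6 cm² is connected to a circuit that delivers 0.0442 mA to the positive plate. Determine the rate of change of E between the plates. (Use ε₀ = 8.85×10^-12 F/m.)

By continuity, I_d in the gap equals the 0.0442 mA flowing in the wire.
Since I_d = ε₀ A dE/dt, dE/dt = I_d/(ε₀A) = (4.42×10^-5)/((8.85×10^-12)(3.86×10^-3)) = 1.29×10^9 V/(m·s).

1.29×10^9 V/(m·s)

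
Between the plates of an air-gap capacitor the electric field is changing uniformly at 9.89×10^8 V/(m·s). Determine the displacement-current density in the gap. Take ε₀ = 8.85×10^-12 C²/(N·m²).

The displacement-current density is ε₀ ∂E/∂t = (8.85×10^-12)(9.89×10^8) = 8.75×10^-3 A/m².

8.75×10^-3 A/m²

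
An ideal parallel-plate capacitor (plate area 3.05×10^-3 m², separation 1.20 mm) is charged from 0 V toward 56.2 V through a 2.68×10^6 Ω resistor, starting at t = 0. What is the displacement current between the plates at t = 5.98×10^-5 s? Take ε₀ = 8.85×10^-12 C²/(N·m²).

C = ε₀A/d = (8.85×10^-12)(3.05×10^-3)/(1.20×10^-3) = 2.249×10^-11 F, so τ = RC = 6.027×10^-5 s.
The conduction current is I(t) = (V₀/R) e^(−t/τ), and the displacement current between the plates equals it.
t/τ = 0.9922; I_d = (56.2/2.68×10^6) · e^(−0.9922) = (2.097×10^-5)(0.3708) = 7.78×10^-6 A.

7.78×10^-6 A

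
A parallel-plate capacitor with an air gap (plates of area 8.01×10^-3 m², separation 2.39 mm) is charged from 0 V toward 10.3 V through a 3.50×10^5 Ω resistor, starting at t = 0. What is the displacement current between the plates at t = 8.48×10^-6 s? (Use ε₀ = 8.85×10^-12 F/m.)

1.30×10^-5 A

C = ε₀A/d = (8.85×10^-12)(8.01×10^-3)/(2.39×10^-3) = 2.966×10^-11 F and τ = RC = 1.038×10^-5 s. I_d in the gap equals the RC charging current.
I_d(t) = (V₀/R) e^(−t/τ) = 2.943×10^-5 · e^(−0.8170) = 1.30×10^-5 A.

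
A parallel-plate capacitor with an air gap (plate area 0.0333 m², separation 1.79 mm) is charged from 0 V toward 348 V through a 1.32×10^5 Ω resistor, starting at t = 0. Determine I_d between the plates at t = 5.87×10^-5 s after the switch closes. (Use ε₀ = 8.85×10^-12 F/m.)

1.77×10^-4 A

C = ε₀A/d = (8.85×10^-12)(0.0333)/(1.79×10^-3) = 1.646×10^-10 F, so τ = RC = 2.173×10^-5 s.
The conduction current is I(t) = (V₀/R) e^(−t/τ), and the displacement current between the plates equals it.
t/τ = 2.701; I_d = (348/1.32×10^5) · e^(−2.701) = (2.636×10^-3)(0.06714) = 1.77×10^-4 A.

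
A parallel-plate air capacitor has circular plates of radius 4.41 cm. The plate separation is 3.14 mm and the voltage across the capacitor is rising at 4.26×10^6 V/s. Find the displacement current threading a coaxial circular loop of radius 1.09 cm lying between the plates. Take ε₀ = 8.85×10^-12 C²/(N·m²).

4.48×10^-6 A

With E = V/d, dE/dt = 1.357×10^9 V/(m·s) and πR² = 6.110×10^-3 m², giving I_d = ε₀ πR² dE/dt = 7.338×10^-5 A.
Since J_d is uniform, the enclosed fraction is (r/R)² = 0.06109, giving I_d,enc = 4.48×10^-6 A.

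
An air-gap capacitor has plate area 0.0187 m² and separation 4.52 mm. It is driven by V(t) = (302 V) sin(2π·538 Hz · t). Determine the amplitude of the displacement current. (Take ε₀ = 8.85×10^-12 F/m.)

C = ε₀A/d = (8.85×10^-12)(0.0187)/(4.52×10^-3) = 3.661×10^-11 F; ω = 2πf = 3380 rad/s.
I_d = C dV/dt, so |I_d|_max = C V₀ ω = (3.661×10^-11)(302)(3380) = 3.74×10^-5 A.

3.74×10^-5 A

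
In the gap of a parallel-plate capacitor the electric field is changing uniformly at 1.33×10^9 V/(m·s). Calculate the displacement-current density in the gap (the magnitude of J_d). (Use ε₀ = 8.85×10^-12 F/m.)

0.0118 A/m²

J_d = ε₀ ∂E/∂t, so J_d = 0.0118 A/m².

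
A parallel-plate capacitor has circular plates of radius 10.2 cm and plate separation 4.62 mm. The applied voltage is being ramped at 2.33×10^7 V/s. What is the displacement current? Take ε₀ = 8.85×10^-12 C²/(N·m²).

1.46×10^-3 A

The field between the plates is E = V/d, so dE/dt = (2.33×10^7)/(4.62×10^-3 m) = 5.043×10^9 V/(m·s).
I_d = ε₀ A (dE/dt) = (8.85×10^-12)(0.03269)(5.043×10^9) = 1.46×10^-3 A.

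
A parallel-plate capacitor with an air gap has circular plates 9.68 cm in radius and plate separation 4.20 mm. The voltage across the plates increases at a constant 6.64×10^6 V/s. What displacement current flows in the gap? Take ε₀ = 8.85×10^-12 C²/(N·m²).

The field between the plates is E = V/d, so dE/dt = (6.64×10^6)/(4.20×10^-3 m) = 1.581×10^9 V/(m·s).
I_d = ε₀ A (dE/dt) = (8.85×10^-12)(0.02944)(1.581×10^9) = 4.12×10^-4 A.

4.12×10^-4 A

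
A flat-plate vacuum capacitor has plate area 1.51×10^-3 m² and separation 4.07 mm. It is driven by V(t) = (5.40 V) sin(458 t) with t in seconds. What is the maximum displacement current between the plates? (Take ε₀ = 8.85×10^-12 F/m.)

8.12×10^-9 A

C = ε₀A/d = (8.85×10^-12)(1.51×10^-3)/(4.07×10^-3) = 3.283×10^-12 F; ω = 458 rad/s.
I_d = C dV/dt, so |I_d|_max = C V₀ ω = (3.283×10^-12)(5.40)(458) = 8.12×10^-9 A.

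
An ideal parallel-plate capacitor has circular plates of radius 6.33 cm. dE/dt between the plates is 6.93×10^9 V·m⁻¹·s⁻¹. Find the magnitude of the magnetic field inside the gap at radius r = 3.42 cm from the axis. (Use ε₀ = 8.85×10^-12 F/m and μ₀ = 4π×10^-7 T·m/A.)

Total displacement current: I_d = ε₀(πR²)(dE/dt) = (8.85×10^-12)(0.01259)(6.93×10^9) = 7.722×10^-4 A.
∮B·dl = μ₀ I_d,enc with I_d,enc = I_d r²/R² = 2.254×10^-4 A; so B = μ₀ I_d,enc/(2πr) = 1.32×10^-9 T.

1.32×10^-9 T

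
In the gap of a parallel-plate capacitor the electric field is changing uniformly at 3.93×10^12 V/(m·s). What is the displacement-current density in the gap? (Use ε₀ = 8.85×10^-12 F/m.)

J_d = ε₀ dE/dt = (8.85×10^-12)(3.93×10^12) = 34.8 A/m².

34.8 A/m²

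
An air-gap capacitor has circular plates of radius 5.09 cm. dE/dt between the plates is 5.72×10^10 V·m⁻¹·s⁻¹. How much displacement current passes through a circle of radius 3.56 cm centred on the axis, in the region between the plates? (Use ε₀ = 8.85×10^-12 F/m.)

Total displacement current: I_d = ε₀(πR²)(dE/dt) = (8.85×10^-12)(8.139×10^-3)(5.72×10^10) = 4.120×10^-3 A.
The field is uniform, so I_d,enc = I_d (r/R)² = (4.120×10^-3)(3.56/5.09)² = 2.02×10^-3 A.

2.02×10^-3 A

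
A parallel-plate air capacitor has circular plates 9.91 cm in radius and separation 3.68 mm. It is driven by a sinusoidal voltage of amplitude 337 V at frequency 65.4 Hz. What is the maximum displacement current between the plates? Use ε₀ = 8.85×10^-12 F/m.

1.03×10^-5 A

The displacement current equals the conduction current C dV/dt, which peaks at C V₀ ω.
With C = ε₀A/d = (8.85×10^-12)(0.03085)/(3.68×10^-3) = 7.419×10^-11 F and ω = 2πf = 410.9 rad/s, I_d,max = (7.419×10^-11)(337)(410.9) = 1.03×10^-5 A.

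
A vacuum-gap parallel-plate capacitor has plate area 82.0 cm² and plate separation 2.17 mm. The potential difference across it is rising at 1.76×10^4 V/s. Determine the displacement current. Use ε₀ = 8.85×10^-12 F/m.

5.89×10^-7 A

The field between the plates is E = V/d, so dE/dt = (1.76×10^4)/(2.17×10^-3 m) = 8.111×10^6 V/(m·s).
I_d = ε₀ A (dE/dt) = (8.85×10^-12)(8.20×10^-3)(8.111×10^6) = 5.89×10^-7 A.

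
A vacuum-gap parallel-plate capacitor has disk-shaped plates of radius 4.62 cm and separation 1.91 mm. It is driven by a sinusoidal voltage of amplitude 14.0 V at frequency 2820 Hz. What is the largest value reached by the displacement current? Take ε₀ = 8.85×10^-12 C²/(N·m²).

7.71×10^-6 A

The displacement current equals the conduction current C dV/dt, which peaks at C V₀ ω.
With C = ε₀A/d = (8.85×10^-12)(6.706×10^-3)/(1.91×10^-3) = 3.107×10^-11 F and ω = 2πf = 1.772×10^4 rad/s, I_d,max = (3.107×10^-11)(14.0)(1.772×10^4) = 7.71×10^-6 A.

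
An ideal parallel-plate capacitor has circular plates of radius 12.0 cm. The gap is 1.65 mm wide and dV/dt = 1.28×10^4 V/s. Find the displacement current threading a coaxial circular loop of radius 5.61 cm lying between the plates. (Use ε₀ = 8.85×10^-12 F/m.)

dE/dt = (dV/dt)/d = 7.758×10^6 V/(m·s); I_d = ε₀(πR²)(dE/dt) = (8.85×10^-12)(0.04524)(7.758×10^6) = 3.106×10^-6 A.
Through an area πr² the displacement current is I_d·(πr²/πR²) = I_d (r/R)² = 6.79×10^-7 A.

6.79×10^-7 A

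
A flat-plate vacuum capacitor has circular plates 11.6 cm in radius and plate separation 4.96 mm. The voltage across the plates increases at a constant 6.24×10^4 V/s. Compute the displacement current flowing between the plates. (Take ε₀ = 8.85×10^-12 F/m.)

4.71×10^-6 A

The displacement current equals the charging current C dV/dt. With C = ε₀A/d = (8.85×10^-12)(0.04227)/(4.96×10^-3) = 7.542×10^-11 F, I_d = (7.542×10^-11)(6.24×10^4) = 4.71×10^-6 A.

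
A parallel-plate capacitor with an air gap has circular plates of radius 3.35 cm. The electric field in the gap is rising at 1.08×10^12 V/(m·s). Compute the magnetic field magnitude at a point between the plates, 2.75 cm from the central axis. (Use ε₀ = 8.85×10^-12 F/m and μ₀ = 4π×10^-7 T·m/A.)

1.65×10^-7 T

I_d = ε₀ dΦ_E/dt = ε₀ πR² (dE/dt) = (8.85×10^-12)(3.526×10^-3)(1.08×10^12) = 0.03370 A through the full plate area.
For r < R the Ampère–Maxwell law gives B(2πr) = μ₀ I_d (r²/R²), so B = μ₀ I_d r/(2πR²) = (4π×10^-7)(0.03370)(0.0275)/(2π·0.0335²) = 1.65×10^-7 T.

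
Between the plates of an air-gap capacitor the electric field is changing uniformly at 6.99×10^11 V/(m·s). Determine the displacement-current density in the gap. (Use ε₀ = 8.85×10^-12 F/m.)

6.19 A/m²

J_d = ε₀ dE/dt = (8.85×10^-12)(6.99×10^11) = 6.19 A/m².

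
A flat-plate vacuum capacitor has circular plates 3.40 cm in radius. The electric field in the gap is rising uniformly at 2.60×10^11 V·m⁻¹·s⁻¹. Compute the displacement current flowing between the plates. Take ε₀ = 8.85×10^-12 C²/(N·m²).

8.36×10^-3 A

With a uniform field, Φ_E = EA, so I_d = ε₀ A dE/dt = 8.36×10^-3 A.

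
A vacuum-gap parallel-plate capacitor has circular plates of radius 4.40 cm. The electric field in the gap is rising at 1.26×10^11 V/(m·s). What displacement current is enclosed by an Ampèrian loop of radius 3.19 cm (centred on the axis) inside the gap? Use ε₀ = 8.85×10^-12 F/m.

3.56×10^-3 A

Through the whole plate area (πR² = 6.082×10^-3 m²), I_d = ε₀ πR² dE/dt = 6.782×10^-3 A.
The field is uniform, so I_d,enc = I_d (r/R)² = (6.782×10^-3)(3.19/4.40)² = 3.56×10^-3 A.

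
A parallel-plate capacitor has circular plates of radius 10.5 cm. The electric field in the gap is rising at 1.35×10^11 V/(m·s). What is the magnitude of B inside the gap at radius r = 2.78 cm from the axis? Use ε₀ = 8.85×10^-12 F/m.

Through the whole plate area (πR² = 0.03464 m²), I_d = ε₀ πR² dE/dt = 0.04139 A.
An Ampèrian loop of radius r encloses a fraction (r/R)² of I_d. Then B·2πr = μ₀ I_d (r/R)², giving B = μ₀ I_d r/(2πR²) = 2.09×10^-8 T.

2.09×10^-8 T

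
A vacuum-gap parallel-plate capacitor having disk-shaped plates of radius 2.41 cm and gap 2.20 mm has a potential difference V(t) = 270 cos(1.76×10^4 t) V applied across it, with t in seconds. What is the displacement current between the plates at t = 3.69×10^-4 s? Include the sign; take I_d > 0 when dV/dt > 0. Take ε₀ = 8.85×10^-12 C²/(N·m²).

dV/dt = (270)(1.76×10^4)·−sin(6.4944) = -9.962×10^5 V/s.
I_d = C dV/dt with C = ε₀A/d = (8.85×10^-12)(1.825×10^-3)/(2.20×10^-3) = 7.341×10^-12 F, so I_d = (7.341×10^-12)(-9.962×10^5) = -7.31×10^-6 A.

-7.31×10^-6 A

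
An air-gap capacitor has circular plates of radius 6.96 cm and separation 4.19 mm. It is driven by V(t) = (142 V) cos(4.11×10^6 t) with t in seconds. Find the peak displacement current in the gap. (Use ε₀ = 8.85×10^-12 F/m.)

0.0188 A

(dE/dt)_max = V₀ω/d = 1.393×10^11 V/(m·s); ω = 4.11×10^6 rad/s.
I_d,max = ε₀ A (dE/dt)_max = (8.85×10^-12)(0.01522)(1.393×10^11) = 0.0188 A.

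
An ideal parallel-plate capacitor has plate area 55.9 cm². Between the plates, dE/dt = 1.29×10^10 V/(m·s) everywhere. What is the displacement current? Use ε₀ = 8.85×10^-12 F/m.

6.38×10^-4 A

The displacement current is ε₀ times dΦ_E/dt = ε₀ A dE/dt = (8.85×10^-12)(5.59×10^-3)(1.29×10^10) = 6.38×10^-4 A.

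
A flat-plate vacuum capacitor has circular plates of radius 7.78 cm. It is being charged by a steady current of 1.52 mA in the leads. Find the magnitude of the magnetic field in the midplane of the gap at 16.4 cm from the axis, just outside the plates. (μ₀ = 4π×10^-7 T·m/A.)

1.85×10^-9 T

By continuity the displacement current in the gap matches the conduction current: I_d = 1.52×10^-3 A.
Outside the plates the loop encloses all of I_d, so B·2πr = μ₀ I_d and B = 1.85×10^-9 T.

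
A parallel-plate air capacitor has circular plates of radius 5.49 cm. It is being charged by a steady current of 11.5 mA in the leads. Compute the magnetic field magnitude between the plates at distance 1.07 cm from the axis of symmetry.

Between the plates the displacement current equals the wire current: I_d = 11.5 mA = 0.0115 A.
An Ampèrian loop of radius r encloses a fraction (r/R)² of I_d. Then B·2πr = μ₀ I_d (r/R)², giving B = μ₀ I_d r/(2πR²) = 8.17×10^-9 T.

8.17×10^-9 T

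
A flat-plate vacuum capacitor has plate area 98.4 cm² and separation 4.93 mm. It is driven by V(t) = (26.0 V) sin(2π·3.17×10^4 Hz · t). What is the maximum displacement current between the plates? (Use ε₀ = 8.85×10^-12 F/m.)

The displacement current equals the conduction current C dV/dt, which peaks at C V₀ ω.
With C = ε₀A/d = (8.85×10^-12)(9.84×10^-3)/(4.93×10^-3) = 1.766×10^-11 F and ω = 2πf = 1.992×10^5 rad/s, I_d,max = (1.766×10^-11)(26.0)(1.992×10^5) = 9.15×10^-5 A.

9.15×10^-5 A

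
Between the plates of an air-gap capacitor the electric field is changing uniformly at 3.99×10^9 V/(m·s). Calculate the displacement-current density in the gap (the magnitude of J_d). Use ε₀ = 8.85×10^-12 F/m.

0.0353 A/m²

J_d = ε₀ dE/dt = (8.85×10^-12)(3.99×10^9) = 0.0353 A/m².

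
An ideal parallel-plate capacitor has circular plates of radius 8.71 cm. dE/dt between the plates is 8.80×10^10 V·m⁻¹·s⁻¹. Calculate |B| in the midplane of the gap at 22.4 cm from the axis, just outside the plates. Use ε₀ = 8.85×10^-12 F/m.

1.66×10^-8 T

I_d = ε₀ dΦ_E/dt = ε₀ πR² (dE/dt) = (8.85×10^-12)(0.02383)(8.80×10^10) = 0.01856 A through the full plate area.
With r > R the enclosed displacement current is the full I_d; B = μ₀ I_d / (2πr) = 1.66×10^-8 T.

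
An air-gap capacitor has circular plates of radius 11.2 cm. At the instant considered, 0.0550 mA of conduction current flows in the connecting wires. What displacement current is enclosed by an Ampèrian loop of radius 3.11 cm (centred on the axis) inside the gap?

No conduction current crosses the gap, so I_d there equals the 5.50×10^-5 A in the leads.
Through an area πr² the displacement current is I_d·(πr²/πR²) = I_d (r/R)² = 4.24×10^-6 A.

4.24×10^-6 A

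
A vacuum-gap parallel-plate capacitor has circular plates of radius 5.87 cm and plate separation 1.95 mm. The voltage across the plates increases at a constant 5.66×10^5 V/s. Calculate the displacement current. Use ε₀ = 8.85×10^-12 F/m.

2.78×10^-5 A

C = ε₀A/d = (8.85×10^-12)(0.01082)/(1.95×10^-3) = 4.911×10^-11 F.
I_d = C dV/dt = (4.911×10^-11)(5.66×10^5) = 2.78×10^-5 A.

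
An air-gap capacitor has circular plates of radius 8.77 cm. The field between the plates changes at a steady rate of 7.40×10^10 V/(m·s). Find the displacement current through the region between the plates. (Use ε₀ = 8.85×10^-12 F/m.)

0.0158 A

With a uniform field, Φ_E = EA, so I_d = ε₀ A dE/dt = 0.0158 A.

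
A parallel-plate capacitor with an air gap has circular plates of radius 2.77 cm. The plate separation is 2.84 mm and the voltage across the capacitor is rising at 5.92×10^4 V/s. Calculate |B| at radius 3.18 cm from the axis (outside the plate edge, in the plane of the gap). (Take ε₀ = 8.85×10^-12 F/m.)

2.80×10^-12 T

I_d = C dV/dt with C = ε₀πR²/d = 7.513×10^-12 F, so I_d = (7.513×10^-12)(5.92×10^4) = 4.448×10^-7 A.
For r ≥ R the full I_d is enclosed: B = μ₀ I_d/(2πr) = (4π×10^-7)(4.448×10^-7)/(2π·0.0318) = 2.80×10^-12 T.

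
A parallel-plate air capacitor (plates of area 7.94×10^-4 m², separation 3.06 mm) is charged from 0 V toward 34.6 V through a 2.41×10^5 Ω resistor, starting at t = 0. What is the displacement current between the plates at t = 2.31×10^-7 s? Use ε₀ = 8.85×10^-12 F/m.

C = ε₀A/d = (8.85×10^-12)(7.94×10^-4)/(3.06×10^-3) = 2.296×10^-12 F and τ = RC = 5.533×10^-7 s. I_d in the gap equals the RC charging current.
I_d(t) = (V₀/R) e^(−t/τ) = 1.436×10^-4 · e^(−0.4175) = 9.46×10^-5 A.

9.46×10^-5 A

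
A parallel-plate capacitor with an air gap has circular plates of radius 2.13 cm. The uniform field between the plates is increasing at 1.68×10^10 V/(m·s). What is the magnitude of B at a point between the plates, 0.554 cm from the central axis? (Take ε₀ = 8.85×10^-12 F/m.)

5.18×10^-10 T

Through the whole plate area (πR² = 1.425×10^-3 m²), I_d = ε₀ πR² dE/dt = 2.119×10^-4 A.
For r < R the Ampère–Maxwell law gives B(2πr) = μ₀ I_d (r²/R²), so B = μ₀ I_d r/(2πR²) = (4π×10^-7)(2.119×10^-4)(5.54×10^-3)/(2π·0.0213²) = 5.18×10^-10 T.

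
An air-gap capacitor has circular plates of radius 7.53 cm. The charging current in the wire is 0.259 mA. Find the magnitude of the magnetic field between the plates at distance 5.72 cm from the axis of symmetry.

5.23×10^-10 T

No conduction current crosses the gap, so I_d there equals the 2.59×10^-4 A in the leads.
For r < R the Ampère–Maxwell law gives B(2πr) = μ₀ I_d (r²/R²), so B = μ₀ I_d r/(2πR²) = (4π×10^-7)(2.59×10^-4)(0.0572)/(2π·0.0753²) = 5.23×10^-10 T.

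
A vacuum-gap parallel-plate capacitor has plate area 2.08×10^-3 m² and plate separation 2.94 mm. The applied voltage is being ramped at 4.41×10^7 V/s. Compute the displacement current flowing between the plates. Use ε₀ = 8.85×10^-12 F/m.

2.76×10^-4 A

C = ε₀A/d = (8.85×10^-12)(2.08×10^-3)/(2.94×10^-3) = 6.261×10^-12 F.
I_d = C dV/dt = (6.261×10^-12)(4.41×10^7) = 2.76×10^-4 A.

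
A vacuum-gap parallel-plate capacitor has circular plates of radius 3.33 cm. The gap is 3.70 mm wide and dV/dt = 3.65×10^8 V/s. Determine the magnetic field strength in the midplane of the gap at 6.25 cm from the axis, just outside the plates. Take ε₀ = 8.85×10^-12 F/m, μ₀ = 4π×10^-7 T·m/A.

9.73×10^-9 T

dE/dt = (dV/dt)/d = 9.865×10^10 V/(m·s); I_d = ε₀(πR²)(dE/dt) = (8.85×10^-12)(3.484×10^-3)(9.865×10^10) = 3.042×10^-3 A.
Outside the plates the loop encloses all of I_d, so B·2πr = μ₀ I_d and B = 9.73×10^-9 T.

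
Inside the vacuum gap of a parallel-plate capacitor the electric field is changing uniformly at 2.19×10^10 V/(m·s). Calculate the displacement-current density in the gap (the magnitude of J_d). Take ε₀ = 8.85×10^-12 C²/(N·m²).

J_d = ε₀ ∂E/∂t, so J_d = 0.194 A/m².

0.194 A/m²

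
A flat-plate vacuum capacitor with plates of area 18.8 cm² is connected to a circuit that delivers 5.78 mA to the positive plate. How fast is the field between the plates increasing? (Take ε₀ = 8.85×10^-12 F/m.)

3.47×10^11 V/(m·s)

Charge continuity gives I_d = I = 5.78×10^-3 A between the plates.
Since I_d = ε₀ A dE/dt, dE/dt = I_d/(ε₀A) = (5.78×10^-3)/((8.85×10^-12)(1.88×10^-3)) = 3.47×10^11 V/(m·s).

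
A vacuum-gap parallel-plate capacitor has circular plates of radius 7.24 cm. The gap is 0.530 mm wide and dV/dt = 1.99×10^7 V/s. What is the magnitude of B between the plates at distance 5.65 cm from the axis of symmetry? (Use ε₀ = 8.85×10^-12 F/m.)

1.18×10^-8 T

With E = V/d, dE/dt = 3.755×10^10 V/(m·s) and πR² = 0.01647 m², giving I_d = ε₀ πR² dE/dt = 5.473×10^-3 A.
∮B·dl = μ₀ I_d,enc with I_d,enc = I_d r²/R² = 3.333×10^-3 A; so B = μ₀ I_d,enc/(2πr) = 1.18×10^-8 T.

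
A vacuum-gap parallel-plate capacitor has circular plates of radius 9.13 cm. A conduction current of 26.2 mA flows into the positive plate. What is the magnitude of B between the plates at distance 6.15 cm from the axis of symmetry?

3.87×10^-8 T

By continuity the displacement current in the gap matches the conduction current: I_d = 0.0262 A.
An Ampèrian loop of radius r encloses a fraction (r/R)² of I_d. Then B·2πr = μ₀ I_d (r/R)², giving B = μ₀ I_d r/(2πR²) = 3.87×10^-8 T.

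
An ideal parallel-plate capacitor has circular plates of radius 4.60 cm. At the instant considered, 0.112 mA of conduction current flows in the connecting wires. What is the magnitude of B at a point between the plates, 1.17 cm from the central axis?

1.24×10^-10 T

By continuity the displacement current in the gap matches the conduction current: I_d = 1.12×10^-4 A.
An Ampèrian loop of radius r encloses a fraction (r/R)² of I_d. Then B·2πr = μ₀ I_d (r/R)², giving B = μ₀ I_d r/(2πR²) = 1.24×10^-10 T.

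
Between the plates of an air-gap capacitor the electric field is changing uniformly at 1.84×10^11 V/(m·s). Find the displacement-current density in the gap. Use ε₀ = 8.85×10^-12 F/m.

J_d = ε₀ ∂E/∂t, so J_d = 1.63 A/m².

1.63 A/m²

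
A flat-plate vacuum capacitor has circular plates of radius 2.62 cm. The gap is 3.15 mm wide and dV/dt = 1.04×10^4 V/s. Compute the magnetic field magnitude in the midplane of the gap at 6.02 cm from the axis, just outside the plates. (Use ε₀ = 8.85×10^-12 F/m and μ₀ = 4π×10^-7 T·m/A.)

2.09×10^-13 T

dE/dt = (dV/dt)/d = 3.302×10^6 V/(m·s); I_d = ε₀(πR²)(dE/dt) = (8.85×10^-12)(2.157×10^-3)(3.302×10^6) = 6.303×10^-8 A.
Outside the plates the loop encloses all of I_d, so B·2πr = μ₀ I_d and B = 2.09×10^-13 T.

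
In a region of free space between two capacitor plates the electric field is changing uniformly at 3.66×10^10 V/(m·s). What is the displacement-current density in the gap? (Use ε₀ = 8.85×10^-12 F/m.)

J_d = ε₀ ∂E/∂t, so J_d = 0.324 A/m².

0.324 A/m²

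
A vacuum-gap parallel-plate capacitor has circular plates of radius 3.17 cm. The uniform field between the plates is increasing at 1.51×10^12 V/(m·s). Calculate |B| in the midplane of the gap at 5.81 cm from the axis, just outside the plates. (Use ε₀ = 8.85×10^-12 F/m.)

I_d = ε₀ dΦ_E/dt = ε₀ πR² (dE/dt) = (8.85×10^-12)(3.157×10^-3)(1.51×10^12) = 0.04219 A through the full plate area.
For r ≥ R the full I_d is enclosed: B = μ₀ I_d/(2πr) = (4π×10^-7)(0.04219)/(2π·0.0581) = 1.45×10^-7 T.

1.45×10^-7 T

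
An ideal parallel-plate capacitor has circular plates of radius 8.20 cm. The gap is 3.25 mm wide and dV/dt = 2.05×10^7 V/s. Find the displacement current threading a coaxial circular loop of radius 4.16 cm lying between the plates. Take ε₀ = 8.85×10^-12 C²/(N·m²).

3.03×10^-4 A

I_d = C dV/dt with C = ε₀πR²/d = 5.751×10^-11 F, so I_d = (5.751×10^-11)(2.05×10^7) = 1.179×10^-3 A.
The field is uniform, so I_d,enc = I_d (r/R)² = (1.179×10^-3)(4.16/8.20)² = 3.03×10^-4 A.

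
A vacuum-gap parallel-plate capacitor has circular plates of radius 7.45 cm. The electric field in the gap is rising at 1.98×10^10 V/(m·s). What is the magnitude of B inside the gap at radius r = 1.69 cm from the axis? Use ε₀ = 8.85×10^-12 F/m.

1.86×10^-9 T

Total displacement current: I_d = ε₀(πR²)(dE/dt) = (8.85×10^-12)(0.01744)(1.98×10^10) = 3.056×10^-3 A.
An Ampèrian loop of radius r encloses a fraction (r/R)² of I_d. Then B·2πr = μ₀ I_d (r/R)², giving B = μ₀ I_d r/(2πR²) = 1.86×10^-9 T.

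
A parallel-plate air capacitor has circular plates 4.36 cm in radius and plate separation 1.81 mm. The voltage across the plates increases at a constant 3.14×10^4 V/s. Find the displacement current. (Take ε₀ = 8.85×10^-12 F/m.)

9.17×10^-7 A

E = V/d so dE/dt = (dV/dt)/d = 1.735×10^7 V/(m·s), and I_d = ε₀ A dE/dt = (8.85×10^-12)(5.972×10^-3)(1.735×10^7) = 9.17×10^-7 A.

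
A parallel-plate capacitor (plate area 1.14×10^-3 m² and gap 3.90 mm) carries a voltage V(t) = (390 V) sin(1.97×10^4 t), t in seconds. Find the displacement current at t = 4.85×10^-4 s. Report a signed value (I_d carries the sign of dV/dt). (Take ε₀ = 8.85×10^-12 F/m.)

dV/dt = (390)(1.97×10^4)·cos(9.5545) = -7.618×10^6 V/s.
I_d = C dV/dt with C = ε₀A/d = (8.85×10^-12)(1.14×10^-3)/(3.90×10^-3) = 2.587×10^-12 F, so I_d = (2.587×10^-12)(-7.618×10^6) = -1.97×10^-5 A.

-1.97×10^-5 A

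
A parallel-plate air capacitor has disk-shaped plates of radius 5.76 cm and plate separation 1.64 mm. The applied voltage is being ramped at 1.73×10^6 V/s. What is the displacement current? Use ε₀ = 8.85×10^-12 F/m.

9.73×10^-5 A

The field between the plates is E = V/d, so dE/dt = (1.73×10^6)/(1.64×10^-3 m) = 1.055×10^9 V/(m·s).
I_d = ε₀ A (dE/dt) = (8.85×10^-12)(0.01042)(1.055×10^9) = 9.73×10^-5 A.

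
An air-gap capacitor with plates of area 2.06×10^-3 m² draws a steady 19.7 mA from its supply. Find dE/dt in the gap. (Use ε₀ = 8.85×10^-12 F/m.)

1.08×10^12 V/(m·s)

By continuity, I_d in the gap equals the 19.7 mA flowing in the wire.
Inverting I_d = ε₀ A dE/dt gives dE/dt = 0.0197 / (8.85×10^-12 · 2.06×10^-3) = 1.08×10^12 V/(m·s).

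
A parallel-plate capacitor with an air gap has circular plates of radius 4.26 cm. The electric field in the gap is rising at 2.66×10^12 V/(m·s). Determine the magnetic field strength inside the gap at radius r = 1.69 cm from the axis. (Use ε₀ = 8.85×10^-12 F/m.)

2.50×10^-7 T

I_d = ε₀ dΦ_E/dt = ε₀ πR² (dE/dt) = (8.85×10^-12)(5.701×10^-3)(2.66×10^12) = 0.1342 A through the full plate area.
∮B·dl = μ₀ I_d,enc with I_d,enc = I_d r²/R² = 0.02112 A; so B = μ₀ I_d,enc/(2πr) = 2.50×10^-7 T.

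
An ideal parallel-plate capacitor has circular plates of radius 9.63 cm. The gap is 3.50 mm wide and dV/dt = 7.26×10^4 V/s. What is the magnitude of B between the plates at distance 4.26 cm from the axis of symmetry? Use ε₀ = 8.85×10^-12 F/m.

With E = V/d, dE/dt = 2.074×10^7 V/(m·s) and πR² = 0.02913 m², giving I_d = ε₀ πR² dE/dt = 5.347×10^-6 A.
For r < R the Ampère–Maxwell law gives B(2πr) = μ₀ I_d (r²/R²), so B = μ₀ I_d r/(2πR²) = (4π×10^-7)(5.347×10^-6)(0.0426)/(2π·0.0963²) = 4.91×10^-12 T.

4.91×10^-12 T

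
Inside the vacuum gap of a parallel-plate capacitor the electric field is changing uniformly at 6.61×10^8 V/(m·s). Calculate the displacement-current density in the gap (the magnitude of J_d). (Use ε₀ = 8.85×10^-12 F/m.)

J_d = ε₀ dE/dt = (8.85×10^-12)(6.61×10^8) = 5.85×10^-3 A/m².

5.85×10^-3 A/m²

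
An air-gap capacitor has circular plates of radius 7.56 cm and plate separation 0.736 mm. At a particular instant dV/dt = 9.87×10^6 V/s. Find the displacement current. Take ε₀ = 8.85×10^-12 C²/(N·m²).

E = V/d so dE/dt = (dV/dt)/d = 1.341×10^10 V/(m·s), and I_d = ε₀ A dE/dt = (8.85×10^-12)(0.01796)(1.341×10^10) = 2.13×10^-3 A.

2.13×10^-3 A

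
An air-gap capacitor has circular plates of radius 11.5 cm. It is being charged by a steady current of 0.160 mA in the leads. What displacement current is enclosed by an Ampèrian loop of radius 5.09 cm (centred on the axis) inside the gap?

By continuity the displacement current in the gap matches the conduction current: I_d = 1.60×10^-4 A.
The field is uniform, so I_d,enc = I_d (r/R)² = (1.60×10^-4)(5.09/11.5)² = 3.13×10^-5 A.

3.13×10^-5 A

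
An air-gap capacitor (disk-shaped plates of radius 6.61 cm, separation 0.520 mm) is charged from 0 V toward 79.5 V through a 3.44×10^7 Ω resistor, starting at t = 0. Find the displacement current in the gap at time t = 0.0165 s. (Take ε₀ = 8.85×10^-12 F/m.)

C = ε₀A/d = (8.85×10^-12)(0.01373)/(5.20×10^-4) = 2.337×10^-10 F, so τ = RC = 8.039×10^-3 s.
The conduction current is I(t) = (V₀/R) e^(−t/τ), and the displacement current between the plates equals it.
t/τ = 2.052; I_d = (79.5/3.44×10^7) · e^(−2.052) = (2.311×10^-6)(0.1285) = 2.97×10^-7 A.

2.97×10^-7 A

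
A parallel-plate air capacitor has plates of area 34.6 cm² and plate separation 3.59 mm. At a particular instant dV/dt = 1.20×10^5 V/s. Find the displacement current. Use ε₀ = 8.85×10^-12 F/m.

The displacement current equals the charging current C dV/dt. With C = ε₀A/d = (8.85×10^-12)(3.46×10^-3)/(3.59×10^-3) = 8.530×10^-12 F, I_d = (8.530×10^-12)(1.20×10^5) = 1.02×10^-6 A.

1.02×10^-6 A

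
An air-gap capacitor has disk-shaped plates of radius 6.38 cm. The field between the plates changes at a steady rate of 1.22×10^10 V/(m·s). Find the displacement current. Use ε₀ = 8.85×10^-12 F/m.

With a uniform field, Φ_E = EA, so I_d = ε₀ A dE/dt = 1.38×10^-3 A.

1.38×10^-3 A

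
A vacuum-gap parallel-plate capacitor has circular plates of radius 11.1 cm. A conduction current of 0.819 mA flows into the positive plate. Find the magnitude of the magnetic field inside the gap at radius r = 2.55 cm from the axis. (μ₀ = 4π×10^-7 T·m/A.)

3.39×10^-10 T

Between the plates the displacement current equals the wire current: I_d = 0.819 mA = 8.19×10^-4 A.
∮B·dl = μ₀ I_d,enc with I_d,enc = I_d r²/R² = 4.322×10^-5 A; so B = μ₀ I_d,enc/(2πr) = 3.39×10^-10 T.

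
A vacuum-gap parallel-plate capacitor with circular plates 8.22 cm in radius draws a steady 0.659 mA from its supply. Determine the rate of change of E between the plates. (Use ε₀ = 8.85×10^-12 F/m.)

By continuity, I_d in the gap equals the 0.659 mA flowing in the wire.
Then dE/dt = I_d/(ε₀A) = 3.51×10^9 V/(m·s).

3.51×10^9 V/(m·s)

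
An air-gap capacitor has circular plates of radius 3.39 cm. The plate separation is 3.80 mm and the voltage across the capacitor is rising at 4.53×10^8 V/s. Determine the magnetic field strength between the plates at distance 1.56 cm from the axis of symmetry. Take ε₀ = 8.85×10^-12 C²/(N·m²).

1.03×10^-8 T

With E = V/d, dE/dt = 1.192×10^11 V/(m·s) and πR² = 3.610×10^-3 m², giving I_d = ε₀ πR² dE/dt = 3.808×10^-3 A.
An Ampèrian loop of radius r encloses a fraction (r/R)² of I_d. Then B·2πr = μ₀ I_d (r/R)², giving B = μ₀ I_d r/(2πR²) = 1.03×10^-8 T.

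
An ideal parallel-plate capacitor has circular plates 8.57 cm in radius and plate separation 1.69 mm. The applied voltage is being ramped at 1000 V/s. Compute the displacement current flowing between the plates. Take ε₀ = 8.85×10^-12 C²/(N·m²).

1.21×10^-7 A

The displacement current equals the charging current C dV/dt. With C = ε₀A/d = (8.85×10^-12)(0.02307)/(1.69×10^-3) = 1.208×10^-10 F, I_d = (1.208×10^-10)(1000) = 1.21×10^-7 A.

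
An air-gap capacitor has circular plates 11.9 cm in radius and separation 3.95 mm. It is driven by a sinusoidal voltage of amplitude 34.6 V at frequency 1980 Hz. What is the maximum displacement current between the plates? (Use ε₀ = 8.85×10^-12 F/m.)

The displacement current equals the conduction current C dV/dt, which peaks at C V₀ ω.
With C = ε₀A/d = (8.85×10^-12)(0.04449)/(3.95×10^-3) = 9.968×10^-11 F and ω = 2πf = 1.244×10^4 rad/s, I_d,max = (9.968×10^-11)(34.6)(1.244×10^4) = 4.29×10^-5 A.

4.29×10^-5 A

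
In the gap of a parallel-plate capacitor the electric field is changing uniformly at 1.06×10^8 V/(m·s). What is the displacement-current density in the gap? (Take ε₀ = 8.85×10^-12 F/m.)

9.38×10^-4 A/m²

J_d = ε₀ ∂E/∂t, so J_d = 9.38×10^-4 A/m².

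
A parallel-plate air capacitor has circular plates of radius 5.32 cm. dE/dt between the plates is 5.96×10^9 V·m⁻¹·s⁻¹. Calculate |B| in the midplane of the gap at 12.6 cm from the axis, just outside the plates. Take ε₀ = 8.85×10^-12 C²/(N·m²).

Through the whole plate area (πR² = 8.891×10^-3 m²), I_d = ε₀ πR² dE/dt = 4.690×10^-4 A.
With r > R the enclosed displacement current is the full I_d; B = μ₀ I_d / (2πr) = 7.44×10^-10 T.

7.44×10^-10 T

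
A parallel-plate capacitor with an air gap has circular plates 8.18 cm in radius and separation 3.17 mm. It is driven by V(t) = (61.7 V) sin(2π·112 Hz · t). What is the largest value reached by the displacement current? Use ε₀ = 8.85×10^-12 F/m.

2.55×10^-6 A

C = ε₀A/d = (8.85×10^-12)(0.02102)/(3.17×10^-3) = 5.868×10^-11 F; ω = 2πf = 703.7 rad/s.
I_d = C dV/dt, so |I_d|_max = C V₀ ω = (5.868×10^-11)(61.7)(703.7) = 2.55×10^-6 A.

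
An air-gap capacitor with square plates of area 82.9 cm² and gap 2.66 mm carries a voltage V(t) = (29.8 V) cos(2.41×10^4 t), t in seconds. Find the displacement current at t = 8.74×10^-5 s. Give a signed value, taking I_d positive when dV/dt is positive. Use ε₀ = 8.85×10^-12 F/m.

dE/dt = (V₀ω/d)·−sin(ωt) with ωt = 2.10634 rad: (29.8)(2.41×10^4)(-0.8600)/(2.66×10^-3) = -2.322×10^8 V/(m·s).
I_d = ε₀ A dE/dt = (8.85×10^-12)(8.29×10^-3)(-2.322×10^8) = -1.70×10^-5 A.

-1.70×10^-5 A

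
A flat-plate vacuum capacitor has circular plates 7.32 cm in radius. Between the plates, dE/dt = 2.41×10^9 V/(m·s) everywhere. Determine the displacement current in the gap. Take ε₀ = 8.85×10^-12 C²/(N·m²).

3.59×10^-4 A

With a uniform field, Φ_E = EA, so I_d = ε₀ A dE/dt = 3.59×10^-4 A.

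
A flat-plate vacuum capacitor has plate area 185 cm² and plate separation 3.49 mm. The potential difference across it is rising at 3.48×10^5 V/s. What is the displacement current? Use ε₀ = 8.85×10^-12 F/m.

1.63×10^-5 A

C = ε₀A/d = (8.85×10^-12)(0.0185)/(3.49×10^-3) = 4.691×10^-11 F.
I_d = C dV/dt = (4.691×10^-11)(3.48×10^5) = 1.63×10^-5 A.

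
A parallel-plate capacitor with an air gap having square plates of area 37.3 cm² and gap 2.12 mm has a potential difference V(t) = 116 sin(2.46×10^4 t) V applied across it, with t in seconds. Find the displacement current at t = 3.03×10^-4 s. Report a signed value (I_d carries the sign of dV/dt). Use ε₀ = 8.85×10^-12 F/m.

C = ε₀A/d = (8.85×10^-12)(3.73×10^-3)/(2.12×10^-3) = 1.557×10^-11 F. dV/dt = V₀ω·cos(ωt); at ωt = 7.4538 rad this factor is 0.3896.
I_d = C dV/dt = (1.557×10^-11)(116)(2.46×10^4)(0.3896) = 1.73×10^-5 A.

1.73×10^-5 A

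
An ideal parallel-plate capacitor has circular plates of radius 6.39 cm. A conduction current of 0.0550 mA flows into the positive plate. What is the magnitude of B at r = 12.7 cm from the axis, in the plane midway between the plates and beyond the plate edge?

No conduction current crosses the gap, so I_d there equals the 5.50×10^-5 A in the leads.
Outside the plates the loop encloses all of I_d, so B·2πr = μ₀ I_d and B = 8.66×10^-11 T.

8.66×10^-11 T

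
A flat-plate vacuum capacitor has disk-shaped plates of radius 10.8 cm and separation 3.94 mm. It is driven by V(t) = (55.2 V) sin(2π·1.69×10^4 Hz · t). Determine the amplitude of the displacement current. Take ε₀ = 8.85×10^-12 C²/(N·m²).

The displacement current equals the conduction current C dV/dt, which peaks at C V₀ ω.
With C = ε₀A/d = (8.85×10^-12)(0.03664)/(3.94×10^-3) = 8.230×10^-11 F and ω = 2πf = 1.062×10^5 rad/s, I_d,max = (8.230×10^-11)(55.2)(1.062×10^5) = 4.82×10^-4 A.

4.82×10^-4 A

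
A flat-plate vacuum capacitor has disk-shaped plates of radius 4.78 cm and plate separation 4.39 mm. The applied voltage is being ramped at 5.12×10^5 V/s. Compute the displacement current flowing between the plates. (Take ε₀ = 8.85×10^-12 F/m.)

E = V/d so dE/dt = (dV/dt)/d = 1.166×10^8 V/(m·s), and I_d = ε₀ A dE/dt = (8.85×10^-12)(7.178×10^-3)(1.166×10^8) = 7.41×10^-6 A.

7.41×10^-6 A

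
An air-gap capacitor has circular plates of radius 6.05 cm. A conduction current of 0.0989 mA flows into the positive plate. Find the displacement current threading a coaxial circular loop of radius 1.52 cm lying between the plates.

By continuity the displacement current in the gap matches the conduction current: I_d = 9.89×10^-5 A.
The field is uniform, so I_d,enc = I_d (r/R)² = (9.89×10^-5)(1.52/6.05)² = 6.24×10^-6 A.

6.24×10^-6 A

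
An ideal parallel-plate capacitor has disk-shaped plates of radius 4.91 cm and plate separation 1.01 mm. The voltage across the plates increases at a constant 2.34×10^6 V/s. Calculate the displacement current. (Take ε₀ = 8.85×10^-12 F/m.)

1.55×10^-4 A

The field between the plates is E = V/d, so dE/dt = (2.34×10^6)/(1.01×10^-3 m) = 2.317×10^9 V/(m·s).
I_d = ε₀ A (dE/dt) = (8.85×10^-12)(7.574×10^-3)(2.317×10^9) = 1.55×10^-4 A.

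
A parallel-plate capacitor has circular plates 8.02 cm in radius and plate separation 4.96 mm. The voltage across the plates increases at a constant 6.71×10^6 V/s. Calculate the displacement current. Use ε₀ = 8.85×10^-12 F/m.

The field between the plates is E = V/d, so dE/dt = (6.71×10^6)/(4.96×10^-3 m) = 1.353×10^9 V/(m·s).
I_d = ε₀ A (dE/dt) = (8.85×10^-12)(0.02021)(1.353×10^9) = 2.42×10^-4 A.

2.42×10^-4 A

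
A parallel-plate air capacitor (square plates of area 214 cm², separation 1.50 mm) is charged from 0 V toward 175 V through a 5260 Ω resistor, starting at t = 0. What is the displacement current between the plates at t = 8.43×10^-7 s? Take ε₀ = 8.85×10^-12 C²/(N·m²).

C = ε₀A/d = (8.85×10^-12)(0.0214)/(1.50×10^-3) = 1.263×10^-10 F and τ = RC = 6.643×10^-7 s. I_d in the gap equals the RC charging current.
I_d(t) = (V₀/R) e^(−t/τ) = 0.03327 · e^(−1.269) = 9.35×10^-3 A.

9.35×10^-3 A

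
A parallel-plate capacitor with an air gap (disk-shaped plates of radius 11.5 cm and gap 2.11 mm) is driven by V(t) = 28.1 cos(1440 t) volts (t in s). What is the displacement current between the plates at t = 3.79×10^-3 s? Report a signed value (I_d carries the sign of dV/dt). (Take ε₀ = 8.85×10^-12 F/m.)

5.18×10^-6 A

dV/dt = (28.1)(1440)·−sin(5.4576) = 2.974×10^4 V/s.
I_d = C dV/dt with C = ε₀A/d = (8.85×10^-12)(0.04155)/(2.11×10^-3) = 1.743×10^-10 F, so I_d = (1.743×10^-10)(2.974×10^4) = 5.18×10^-6 A.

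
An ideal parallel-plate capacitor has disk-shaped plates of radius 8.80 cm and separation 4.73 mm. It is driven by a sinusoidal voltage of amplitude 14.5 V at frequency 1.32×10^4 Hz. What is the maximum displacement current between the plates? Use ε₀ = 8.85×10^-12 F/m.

5.47×10^-5 A

C = ε₀A/d = (8.85×10^-12)(0.02433)/(4.73×10^-3) = 4.552×10^-11 F; ω = 2πf = 8.294×10^4 rad/s.
I_d = C dV/dt, so |I_d|_max = C V₀ ω = (4.552×10^-11)(14.5)(8.294×10^4) = 5.47×10^-5 A.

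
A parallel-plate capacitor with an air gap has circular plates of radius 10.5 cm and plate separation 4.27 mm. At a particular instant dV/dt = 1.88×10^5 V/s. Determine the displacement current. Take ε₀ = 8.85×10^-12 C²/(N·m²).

The field between the plates is E = V/d, so dE/dt = (1.88×10^5)/(4.27×10^-3 m) = 4.403×10^7 V/(m·s).
I_d = ε₀ A (dE/dt) = (8.85×10^-12)(0.03464)(4.403×10^7) = 1.35×10^-5 A.

1.35×10^-5 A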